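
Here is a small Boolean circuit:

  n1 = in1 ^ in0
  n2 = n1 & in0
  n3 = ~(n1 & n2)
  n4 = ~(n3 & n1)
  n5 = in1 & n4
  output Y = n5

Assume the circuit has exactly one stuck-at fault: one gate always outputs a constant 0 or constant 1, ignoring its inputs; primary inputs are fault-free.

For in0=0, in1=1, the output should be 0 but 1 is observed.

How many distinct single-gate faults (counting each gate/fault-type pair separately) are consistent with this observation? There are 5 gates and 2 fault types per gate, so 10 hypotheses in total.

5

Fault-free: n1=1, n2=0, n3=1, n4=0, n5=0 → 0. Observed 1.
  n1 stuck-at-0: output 1 ✓
  n1 stuck-at-1: output 0 ✗
  n2 stuck-at-0: output 0 ✗
  n2 stuck-at-1: output 1 ✓
  n3 stuck-at-0: output 1 ✓
  n3 stuck-at-1: output 0 ✗
  n4 stuck-at-0: output 0 ✗
  n4 stuck-at-1: output 1 ✓
  n5 stuck-at-0: output 0 ✗
  n5 stuck-at-1: output 1 ✓
Consistent faults: {n1 stuck-at-0, n2 stuck-at-1, n3 stuck-at-0, n4 stuck-at-1, n5 stuck-at-1} — 5 in all.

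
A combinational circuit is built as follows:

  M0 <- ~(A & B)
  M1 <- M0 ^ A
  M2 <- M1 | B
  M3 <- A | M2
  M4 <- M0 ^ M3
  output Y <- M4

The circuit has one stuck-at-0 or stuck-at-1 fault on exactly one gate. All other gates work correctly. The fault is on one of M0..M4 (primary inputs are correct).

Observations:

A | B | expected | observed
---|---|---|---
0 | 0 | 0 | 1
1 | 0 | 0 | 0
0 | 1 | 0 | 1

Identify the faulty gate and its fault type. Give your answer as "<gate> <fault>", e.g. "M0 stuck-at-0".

M2 stuck-at-0

Fault-free values for test 1 (A=0, B=0): M0=1, M1=1, M2=1, M3=1, M4=0, giving Y=0. Observed 1.
Test 1: faults giving observed 1 are {M1 stuck-at-0, M2 stuck-at-0, M3 stuck-at-0, M4 stuck-at-1}.
Test 2 (A=1, B=0): fault-free M0=1, M1=0, M2=0, M3=1, M4=0 → 0; observed 0. Eliminates M3 stuck-at-0, M4 stuck-at-1.
Test 3 (A=0, B=1): fault-free M0=1, M1=1, M2=1, M3=1, M4=0 → 0; observed 1. Eliminates M1 stuck-at-0.
Only M2 stuck-at-0 is consistent with every test.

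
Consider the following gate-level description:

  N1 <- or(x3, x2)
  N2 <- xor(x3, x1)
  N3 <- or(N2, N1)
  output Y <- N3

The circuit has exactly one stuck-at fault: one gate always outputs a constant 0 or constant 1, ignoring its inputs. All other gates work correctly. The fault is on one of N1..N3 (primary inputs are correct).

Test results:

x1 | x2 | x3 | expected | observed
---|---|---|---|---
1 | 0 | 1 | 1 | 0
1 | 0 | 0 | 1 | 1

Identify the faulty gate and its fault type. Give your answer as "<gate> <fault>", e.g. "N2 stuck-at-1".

Fault-free values for test 1 (x1=1, x2=0, x3=1): N1=1, N2=0, N3=1, giving Y=1. Observed 0.
Test 1: faults giving observed 0 are {N1 stuck-at-0, N3 stuck-at-0}.
Test 2 (x1=1, x2=0, x3=0): fault-free N1=0, N2=1, N3=1 → 1; observed 1. Eliminates N3 stuck-at-0.
Only N1 stuck-at-0 is consistent with every test.

N1 stuck-at-0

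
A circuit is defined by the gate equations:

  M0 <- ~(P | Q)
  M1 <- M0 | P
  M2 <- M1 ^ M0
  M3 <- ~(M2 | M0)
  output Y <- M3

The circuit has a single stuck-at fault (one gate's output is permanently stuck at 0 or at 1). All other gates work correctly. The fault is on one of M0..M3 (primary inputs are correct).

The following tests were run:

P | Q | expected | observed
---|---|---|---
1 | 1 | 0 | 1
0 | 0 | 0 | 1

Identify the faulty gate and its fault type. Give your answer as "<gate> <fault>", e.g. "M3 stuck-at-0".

M3 stuck-at-1

Fault-free values for test 1 (P=1, Q=1): M0=0, M1=1, M2=1, M3=0, giving Y=0. Observed 1.
Test 1: faults giving observed 1 are {M1 stuck-at-0, M2 stuck-at-0, M3 stuck-at-1}.
Test 2 (P=0, Q=0): fault-free M0=1, M1=1, M2=0, M3=0 → 0; observed 1. Eliminates M1 stuck-at-0, M2 stuck-at-0.
Only M3 stuck-at-1 is consistent with every test.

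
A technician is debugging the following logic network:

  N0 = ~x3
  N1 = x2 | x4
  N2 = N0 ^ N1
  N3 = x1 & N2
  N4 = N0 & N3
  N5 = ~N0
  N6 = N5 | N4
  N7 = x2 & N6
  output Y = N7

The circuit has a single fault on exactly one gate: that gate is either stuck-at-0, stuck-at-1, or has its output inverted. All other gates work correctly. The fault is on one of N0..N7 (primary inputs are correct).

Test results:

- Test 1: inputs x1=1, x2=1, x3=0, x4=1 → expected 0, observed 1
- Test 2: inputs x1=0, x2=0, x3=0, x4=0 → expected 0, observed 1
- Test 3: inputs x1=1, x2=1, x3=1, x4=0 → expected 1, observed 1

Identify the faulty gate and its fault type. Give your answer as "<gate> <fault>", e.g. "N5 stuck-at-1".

Fault-free values for test 1 (x1=1, x2=1, x3=0, x4=1): N0=1, N1=1, N2=0, N3=0, N4=0, N5=0, N6=0, N7=0, giving Y=0. Observed 1.
Test 1: faults giving observed 1 are {N0 stuck-at-0, N0 inverted output, N1 stuck-at-0, N1 inverted output, N2 stuck-at-1, N2 inverted output, N3 stuck-at-1, N3 inverted output, N4 stuck-at-1, N4 inverted output, N5 stuck-at-1, N5 inverted output, N6 stuck-at-1, N6 inverted output, N7 stuck-at-1, N7 inverted output}.
Test 2 (x1=0, x2=0, x3=0, x4=0): fault-free N0=1, N1=0, N2=1, N3=0, N4=0, N5=0, N6=0, N7=0 → 0; observed 1. Eliminates N0 stuck-at-0, N0 inverted output, N1 stuck-at-0, N1 inverted output, N2 stuck-at-1, N2 inverted output, N3 stuck-at-1, N3 inverted output, N4 stuck-at-1, N4 inverted output, N5 stuck-at-1, N5 inverted output, N6 stuck-at-1, N6 inverted output.
Test 3 (x1=1, x2=1, x3=1, x4=0): fault-free N0=0, N1=1, N2=1, N3=1, N4=0, N5=1, N6=1, N7=1 → 1; observed 1. Eliminates N7 inverted output.
Only N7 stuck-at-1 is consistent with every test.

N7 stuck-at-1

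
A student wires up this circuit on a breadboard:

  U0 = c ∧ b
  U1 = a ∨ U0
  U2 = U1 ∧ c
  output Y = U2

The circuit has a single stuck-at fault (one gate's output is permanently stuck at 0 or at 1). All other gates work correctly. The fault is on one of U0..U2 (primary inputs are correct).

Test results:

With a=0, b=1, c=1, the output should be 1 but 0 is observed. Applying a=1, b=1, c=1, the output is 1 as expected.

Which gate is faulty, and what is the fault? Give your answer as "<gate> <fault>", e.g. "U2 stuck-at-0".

Fault-free values for test 1 (a=0, b=1, c=1): U0=1, U1=1, U2=1, giving Y=1. Observed 0.
Test 1: faults giving observed 0 are {U0 stuck-at-0, U1 stuck-at-0, U2 stuck-at-0}.
Test 2 (a=1, b=1, c=1): fault-free U0=1, U1=1, U2=1 → 1; observed 1. Eliminates U1 stuck-at-0, U2 stuck-at-0.
Only U0 stuck-at-0 is consistent with every test.

U0 stuck-at-0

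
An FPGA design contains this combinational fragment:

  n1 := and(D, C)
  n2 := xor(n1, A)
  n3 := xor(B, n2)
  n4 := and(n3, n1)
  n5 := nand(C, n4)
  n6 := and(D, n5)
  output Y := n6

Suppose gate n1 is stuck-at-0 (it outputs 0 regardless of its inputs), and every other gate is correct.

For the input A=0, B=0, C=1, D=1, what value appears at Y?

1

Propagate with n1 forced: n1=0 [stuck-at-0], n2=0, n3=0, n4=0, n5=1, n6=1.
So Y = 1. (Without the fault it would be 0.)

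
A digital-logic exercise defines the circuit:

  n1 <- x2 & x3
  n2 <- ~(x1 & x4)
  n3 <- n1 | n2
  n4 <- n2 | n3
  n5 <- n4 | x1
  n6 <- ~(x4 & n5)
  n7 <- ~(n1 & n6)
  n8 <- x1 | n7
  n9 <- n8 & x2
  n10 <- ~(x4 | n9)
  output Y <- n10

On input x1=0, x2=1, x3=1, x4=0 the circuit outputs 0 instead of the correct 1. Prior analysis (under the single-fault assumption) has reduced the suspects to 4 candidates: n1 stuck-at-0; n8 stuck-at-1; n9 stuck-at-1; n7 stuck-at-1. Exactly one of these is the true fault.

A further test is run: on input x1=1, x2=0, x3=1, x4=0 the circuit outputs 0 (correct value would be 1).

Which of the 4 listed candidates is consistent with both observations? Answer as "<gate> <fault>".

n9 stuck-at-1

Evaluate each candidate on input x1=1, x2=0, x3=1, x4=0:
  n1 stuck-at-0: n1=0 [stuck-at-0], n2=1, n3=1, n4=1, n5=1, n6=1, n7=1, n8=1, n9=0, n10=1 → 1 — eliminated
  n8 stuck-at-1: n1=0, n2=1, n3=1, n4=1, n5=1, n6=1, n7=1, n8=1 [stuck-at-1], n9=0, n10=1 → 1 — eliminated
  n9 stuck-at-1: n1=0, n2=1, n3=1, n4=1, n5=1, n6=1, n7=1, n8=1, n9=1 [stuck-at-1], n10=0 → 0 — matches
  n7 stuck-at-1: n1=0, n2=1, n3=1, n4=1, n5=1, n6=1, n7=1 [stuck-at-1], n8=1, n9=0, n10=1 → 1 — eliminated
Only n9 stuck-at-1 reproduces the observed 0.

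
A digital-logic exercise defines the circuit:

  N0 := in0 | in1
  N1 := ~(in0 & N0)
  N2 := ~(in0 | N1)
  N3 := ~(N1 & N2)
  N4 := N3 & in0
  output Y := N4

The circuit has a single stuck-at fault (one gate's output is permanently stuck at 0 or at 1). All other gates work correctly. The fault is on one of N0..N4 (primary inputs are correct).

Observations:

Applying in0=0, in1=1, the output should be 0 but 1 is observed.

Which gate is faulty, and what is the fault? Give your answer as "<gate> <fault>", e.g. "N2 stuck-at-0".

N4 stuck-at-1

Fault-free values for test 1 (in0=0, in1=1): N0=1, N1=1, N2=0, N3=1, N4=0, giving Y=0. Observed 1.
Test 1: faults giving observed 1 are {N4 stuck-at-1}.
Only N4 stuck-at-1 is consistent with every test.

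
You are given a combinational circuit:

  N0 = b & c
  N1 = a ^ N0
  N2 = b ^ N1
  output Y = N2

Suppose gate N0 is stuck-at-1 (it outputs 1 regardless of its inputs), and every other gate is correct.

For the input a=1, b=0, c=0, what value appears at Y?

0

Propagate with N0 forced: N0=1 [stuck-at-1], N1=0, N2=0.
So Y = 0. (Without the fault it would be 1.)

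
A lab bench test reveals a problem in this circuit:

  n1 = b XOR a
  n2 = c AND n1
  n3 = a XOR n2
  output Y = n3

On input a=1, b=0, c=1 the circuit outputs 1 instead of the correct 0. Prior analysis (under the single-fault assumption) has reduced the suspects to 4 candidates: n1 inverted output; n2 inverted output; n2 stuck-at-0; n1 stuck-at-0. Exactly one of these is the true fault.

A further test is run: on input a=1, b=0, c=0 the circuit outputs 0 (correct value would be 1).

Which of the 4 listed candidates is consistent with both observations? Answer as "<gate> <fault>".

n2 inverted output

Evaluate each candidate on input a=1, b=0, c=0:
  n1 inverted output: n1=0 [inverted output], n2=0, n3=1 → 1 — eliminated
  n2 inverted output: n1=1, n2=1 [inverted output], n3=0 → 0 — matches
  n2 stuck-at-0: n1=1, n2=0 [stuck-at-0], n3=1 → 1 — eliminated
  n1 stuck-at-0: n1=0 [stuck-at-0], n2=0, n3=1 → 1 — eliminated
Only n2 inverted output reproduces the observed 0.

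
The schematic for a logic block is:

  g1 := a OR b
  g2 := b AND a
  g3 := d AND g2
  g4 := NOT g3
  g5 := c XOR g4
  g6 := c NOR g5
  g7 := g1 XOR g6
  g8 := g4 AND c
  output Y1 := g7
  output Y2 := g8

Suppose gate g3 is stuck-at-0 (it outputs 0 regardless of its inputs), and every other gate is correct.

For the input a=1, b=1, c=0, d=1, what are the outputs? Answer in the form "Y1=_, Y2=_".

Y1=1, Y2=0

Propagate with g3 forced: g1=1, g2=1, g3=0 [stuck-at-0], g4=1, g5=1, g6=0, g7=1, g8=0.
So the outputs are Y1=1, Y2=0. (Without the fault they would be Y1=0, Y2=0.)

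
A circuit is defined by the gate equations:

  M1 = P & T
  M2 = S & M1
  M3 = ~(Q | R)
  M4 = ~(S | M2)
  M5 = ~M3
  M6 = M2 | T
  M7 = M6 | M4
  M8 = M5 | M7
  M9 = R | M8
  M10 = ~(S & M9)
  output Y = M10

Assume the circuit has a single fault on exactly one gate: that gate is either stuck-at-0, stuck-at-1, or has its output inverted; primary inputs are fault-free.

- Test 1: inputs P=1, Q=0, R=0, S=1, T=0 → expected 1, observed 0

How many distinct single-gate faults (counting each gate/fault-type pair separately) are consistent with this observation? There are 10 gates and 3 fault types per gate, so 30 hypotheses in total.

20

Fault-free: M1=0, M2=0, M3=1, M4=0, M5=0, M6=0, M7=0, M8=0, M9=0, M10=1 → 1. Observed 0.
  M1: stuck-at-1, inverted output ✓; others ✗
  M2: stuck-at-1, inverted output ✓; others ✗
  M3: stuck-at-0, inverted output ✓; others ✗
  M4: stuck-at-1, inverted output ✓; others ✗
  M5: stuck-at-1, inverted output ✓; others ✗
  M6: stuck-at-1, inverted output ✓; others ✗
  M7: stuck-at-1, inverted output ✓; others ✗
  M8: stuck-at-1, inverted output ✓; others ✗
  M9: stuck-at-1, inverted output ✓; others ✗
  M10: stuck-at-0, inverted output ✓; others ✗
Consistent faults: {M1 stuck-at-1, M1 inverted output, M2 stuck-at-1, M2 inverted output, M3 stuck-at-0, M3 inverted output, M4 stuck-at-1, M4 inverted output, M5 stuck-at-1, M5 inverted output, M6 stuck-at-1, M6 inverted output, M7 stuck-at-1, M7 inverted output, M8 stuck-at-1, M8 inverted output, M9 stuck-at-1, M9 inverted output, M10 stuck-at-0, M10 inverted output} — 20 in all.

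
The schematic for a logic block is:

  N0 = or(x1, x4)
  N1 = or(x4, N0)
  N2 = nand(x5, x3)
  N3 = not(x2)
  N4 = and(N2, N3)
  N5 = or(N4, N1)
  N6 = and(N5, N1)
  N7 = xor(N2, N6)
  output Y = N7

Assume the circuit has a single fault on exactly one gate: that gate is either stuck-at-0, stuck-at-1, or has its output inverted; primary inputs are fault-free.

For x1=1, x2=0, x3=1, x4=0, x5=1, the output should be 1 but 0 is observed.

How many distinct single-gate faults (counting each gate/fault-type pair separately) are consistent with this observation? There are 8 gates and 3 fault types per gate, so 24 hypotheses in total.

12

Fault-free: N0=1, N1=1, N2=0, N3=1, N4=0, N5=1, N6=1, N7=1 → 1. Observed 0.
  N0: stuck-at-0, inverted output ✓; others ✗
  N1: stuck-at-0, inverted output ✓; others ✗
  N2: stuck-at-1, inverted output ✓; others ✗
  N3: none of the 3 fault types match ✗
  N4: none of the 3 fault types match ✗
  N5: stuck-at-0, inverted output ✓; others ✗
  N6: stuck-at-0, inverted output ✓; others ✗
  N7: stuck-at-0, inverted output ✓; others ✗
Consistent faults: {N0 stuck-at-0, N0 inverted output, N1 stuck-at-0, N1 inverted output, N2 stuck-at-1, N2 inverted output, N5 stuck-at-0, N5 inverted output, N6 stuck-at-0, N6 inverted output, N7 stuck-at-0, N7 inverted output} — 12 in all.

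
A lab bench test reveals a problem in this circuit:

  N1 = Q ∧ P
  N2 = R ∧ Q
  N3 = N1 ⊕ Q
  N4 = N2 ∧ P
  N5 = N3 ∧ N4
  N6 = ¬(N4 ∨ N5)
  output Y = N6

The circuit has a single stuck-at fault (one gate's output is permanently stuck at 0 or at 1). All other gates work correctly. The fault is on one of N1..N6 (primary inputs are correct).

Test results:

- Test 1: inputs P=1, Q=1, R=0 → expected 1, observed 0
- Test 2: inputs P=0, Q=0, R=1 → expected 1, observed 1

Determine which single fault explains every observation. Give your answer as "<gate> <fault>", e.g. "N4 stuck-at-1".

N2 stuck-at-1

Fault-free values for test 1 (P=1, Q=1, R=0): N1=1, N2=0, N3=0, N4=0, N5=0, N6=1, giving Y=1. Observed 0.
Test 1: faults giving observed 0 are {N2 stuck-at-1, N4 stuck-at-1, N5 stuck-at-1, N6 stuck-at-0}.
Test 2 (P=0, Q=0, R=1): fault-free N1=0, N2=0, N3=0, N4=0, N5=0, N6=1 → 1; observed 1. Eliminates N4 stuck-at-1, N5 stuck-at-1, N6 stuck-at-0.
Only N2 stuck-at-1 is consistent with every test.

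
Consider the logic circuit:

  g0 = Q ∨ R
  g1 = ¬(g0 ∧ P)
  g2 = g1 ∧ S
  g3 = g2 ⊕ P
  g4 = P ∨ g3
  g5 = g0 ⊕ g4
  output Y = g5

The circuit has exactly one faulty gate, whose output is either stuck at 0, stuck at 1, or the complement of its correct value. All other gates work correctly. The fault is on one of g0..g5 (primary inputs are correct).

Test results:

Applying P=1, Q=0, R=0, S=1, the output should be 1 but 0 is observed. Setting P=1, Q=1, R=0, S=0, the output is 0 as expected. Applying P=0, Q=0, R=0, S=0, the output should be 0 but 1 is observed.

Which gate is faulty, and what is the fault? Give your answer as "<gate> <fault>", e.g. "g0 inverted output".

g0 stuck-at-1

Fault-free values for test 1 (P=1, Q=0, R=0, S=1): g0=0, g1=1, g2=1, g3=0, g4=1, g5=1, giving Y=1. Observed 0.
Test 1: faults giving observed 0 are {g0 stuck-at-1, g0 inverted output, g4 stuck-at-0, g4 inverted output, g5 stuck-at-0, g5 inverted output}.
Test 2 (P=1, Q=1, R=0, S=0): fault-free g0=1, g1=0, g2=0, g3=1, g4=1, g5=0 → 0; observed 0. Eliminates g0 inverted output, g4 stuck-at-0, g4 inverted output, g5 inverted output.
Test 3 (P=0, Q=0, R=0, S=0): fault-free g0=0, g1=1, g2=0, g3=0, g4=0, g5=0 → 0; observed 1. Eliminates g5 stuck-at-0.
Only g0 stuck-at-1 is consistent with every test.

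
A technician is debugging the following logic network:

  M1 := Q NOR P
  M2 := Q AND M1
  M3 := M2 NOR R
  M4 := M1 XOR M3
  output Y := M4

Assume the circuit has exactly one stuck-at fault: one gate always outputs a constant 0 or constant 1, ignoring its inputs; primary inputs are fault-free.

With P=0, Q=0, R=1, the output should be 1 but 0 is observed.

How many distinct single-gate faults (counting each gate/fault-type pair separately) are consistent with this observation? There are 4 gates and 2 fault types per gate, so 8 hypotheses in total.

Fault-free: M1=1, M2=0, M3=0, M4=1 → 1. Observed 0.
  M1 stuck-at-0: output 0 ✓
  M1 stuck-at-1: output 1 ✗
  M2 stuck-at-0: output 1 ✗
  M2 stuck-at-1: output 1 ✗
  M3 stuck-at-0: output 1 ✗
  M3 stuck-at-1: output 0 ✓
  M4 stuck-at-0: output 0 ✓
  M4 stuck-at-1: output 1 ✗
Consistent faults: {M1 stuck-at-0, M3 stuck-at-1, M4 stuck-at-0} — 3 in all.

3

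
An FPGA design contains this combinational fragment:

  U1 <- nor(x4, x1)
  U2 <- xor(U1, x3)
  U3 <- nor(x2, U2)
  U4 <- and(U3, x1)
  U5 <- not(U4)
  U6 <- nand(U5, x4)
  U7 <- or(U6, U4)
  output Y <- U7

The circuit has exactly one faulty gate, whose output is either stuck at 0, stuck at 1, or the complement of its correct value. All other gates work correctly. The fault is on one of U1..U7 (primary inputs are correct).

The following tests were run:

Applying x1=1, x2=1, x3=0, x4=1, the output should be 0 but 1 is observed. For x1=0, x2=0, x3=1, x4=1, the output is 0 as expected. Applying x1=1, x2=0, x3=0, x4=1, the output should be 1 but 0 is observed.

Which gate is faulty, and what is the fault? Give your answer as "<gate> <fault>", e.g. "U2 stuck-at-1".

U3 inverted output

Fault-free values for test 1 (x1=1, x2=1, x3=0, x4=1): U1=0, U2=0, U3=0, U4=0, U5=1, U6=0, U7=0, giving Y=0. Observed 1.
Test 1: faults giving observed 1 are {U3 stuck-at-1, U3 inverted output, U4 stuck-at-1, U4 inverted output, U5 stuck-at-0, U5 inverted output, U6 stuck-at-1, U6 inverted output, U7 stuck-at-1, U7 inverted output}.
Test 2 (x1=0, x2=0, x3=1, x4=1): fault-free U1=0, U2=1, U3=0, U4=0, U5=1, U6=0, U7=0 → 0; observed 0. Eliminates U4 stuck-at-1, U4 inverted output, U5 stuck-at-0, U5 inverted output, U6 stuck-at-1, U6 inverted output, U7 stuck-at-1, U7 inverted output.
Test 3 (x1=1, x2=0, x3=0, x4=1): fault-free U1=0, U2=0, U3=1, U4=1, U5=0, U6=1, U7=1 → 1; observed 0. Eliminates U3 stuck-at-1.
Only U3 inverted output is consistent with every test.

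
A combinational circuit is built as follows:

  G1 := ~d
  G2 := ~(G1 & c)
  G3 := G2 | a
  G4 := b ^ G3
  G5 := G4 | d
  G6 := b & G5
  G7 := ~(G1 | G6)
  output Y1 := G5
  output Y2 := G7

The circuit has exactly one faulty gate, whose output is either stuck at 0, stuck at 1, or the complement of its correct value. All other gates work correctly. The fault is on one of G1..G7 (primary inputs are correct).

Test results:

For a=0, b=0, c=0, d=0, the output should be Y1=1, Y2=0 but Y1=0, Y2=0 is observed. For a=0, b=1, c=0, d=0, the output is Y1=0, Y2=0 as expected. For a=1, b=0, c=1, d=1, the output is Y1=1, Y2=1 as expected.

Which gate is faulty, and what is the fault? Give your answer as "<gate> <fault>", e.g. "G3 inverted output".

G4 stuck-at-0

Fault-free values for test 1 (a=0, b=0, c=0, d=0): G1=1, G2=1, G3=1, G4=1, G5=1, G6=0, G7=0, giving Y1=1, Y2=0. Observed Y1=0, Y2=0.
Test 1: faults giving observed Y1=0, Y2=0 are {G2 stuck-at-0, G2 inverted output, G3 stuck-at-0, G3 inverted output, G4 stuck-at-0, G4 inverted output, G5 stuck-at-0, G5 inverted output}.
Test 2 (a=0, b=1, c=0, d=0): fault-free G1=1, G2=1, G3=1, G4=0, G5=0, G6=0, G7=0 → Y1=0, Y2=0; observed Y1=0, Y2=0. Eliminates G2 stuck-at-0, G2 inverted output, G3 stuck-at-0, G3 inverted output, G4 inverted output, G5 inverted output.
Test 3 (a=1, b=0, c=1, d=1): fault-free G1=0, G2=1, G3=1, G4=1, G5=1, G6=0, G7=1 → Y1=1, Y2=1; observed Y1=1, Y2=1. Eliminates G5 stuck-at-0.
Only G4 stuck-at-0 is consistent with every test.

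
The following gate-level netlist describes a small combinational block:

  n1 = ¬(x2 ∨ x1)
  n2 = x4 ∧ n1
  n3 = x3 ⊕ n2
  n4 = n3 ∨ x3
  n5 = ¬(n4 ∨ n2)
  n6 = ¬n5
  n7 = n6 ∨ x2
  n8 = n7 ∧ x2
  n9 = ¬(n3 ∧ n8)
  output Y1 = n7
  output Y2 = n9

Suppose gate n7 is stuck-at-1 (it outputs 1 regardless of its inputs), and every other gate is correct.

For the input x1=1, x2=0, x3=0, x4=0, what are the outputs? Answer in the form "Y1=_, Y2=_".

Y1=1, Y2=1

Propagate with n7 forced: n1=0, n2=0, n3=0, n4=0, n5=1, n6=0, n7=1 [stuck-at-1], n8=0, n9=1.
So the outputs are Y1=1, Y2=1. (Without the fault they would be Y1=0, Y2=1.)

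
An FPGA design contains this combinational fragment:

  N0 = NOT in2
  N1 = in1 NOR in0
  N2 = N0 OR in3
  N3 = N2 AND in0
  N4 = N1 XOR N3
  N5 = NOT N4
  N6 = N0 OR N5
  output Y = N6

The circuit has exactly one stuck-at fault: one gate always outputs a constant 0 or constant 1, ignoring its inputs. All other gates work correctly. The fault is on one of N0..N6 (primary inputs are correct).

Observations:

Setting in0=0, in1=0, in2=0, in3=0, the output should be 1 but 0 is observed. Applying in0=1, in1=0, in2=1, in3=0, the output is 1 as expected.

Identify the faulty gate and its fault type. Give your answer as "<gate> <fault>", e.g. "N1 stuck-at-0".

N0 stuck-at-0

Fault-free values for test 1 (in0=0, in1=0, in2=0, in3=0): N0=1, N1=1, N2=1, N3=0, N4=1, N5=0, N6=1, giving Y=1. Observed 0.
Test 1: faults giving observed 0 are {N0 stuck-at-0, N6 stuck-at-0}.
Test 2 (in0=1, in1=0, in2=1, in3=0): fault-free N0=0, N1=0, N2=0, N3=0, N4=0, N5=1, N6=1 → 1; observed 1. Eliminates N6 stuck-at-0.
Only N0 stuck-at-0 is consistent with every test.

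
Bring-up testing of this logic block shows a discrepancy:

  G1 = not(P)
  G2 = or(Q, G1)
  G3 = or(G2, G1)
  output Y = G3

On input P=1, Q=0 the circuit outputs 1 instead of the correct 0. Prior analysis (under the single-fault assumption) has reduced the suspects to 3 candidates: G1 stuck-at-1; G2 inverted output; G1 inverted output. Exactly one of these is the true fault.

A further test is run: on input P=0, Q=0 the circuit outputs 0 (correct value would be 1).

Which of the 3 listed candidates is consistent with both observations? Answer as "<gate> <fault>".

Evaluate each candidate on input P=0, Q=0:
  G1 stuck-at-1: G1=1 [stuck-at-1], G2=1, G3=1 → 1 — eliminated
  G2 inverted output: G1=1, G2=0 [inverted output], G3=1 → 1 — eliminated
  G1 inverted output: G1=0 [inverted output], G2=0, G3=0 → 0 — matches
Only G1 inverted output reproduces the observed 0.

G1 inverted output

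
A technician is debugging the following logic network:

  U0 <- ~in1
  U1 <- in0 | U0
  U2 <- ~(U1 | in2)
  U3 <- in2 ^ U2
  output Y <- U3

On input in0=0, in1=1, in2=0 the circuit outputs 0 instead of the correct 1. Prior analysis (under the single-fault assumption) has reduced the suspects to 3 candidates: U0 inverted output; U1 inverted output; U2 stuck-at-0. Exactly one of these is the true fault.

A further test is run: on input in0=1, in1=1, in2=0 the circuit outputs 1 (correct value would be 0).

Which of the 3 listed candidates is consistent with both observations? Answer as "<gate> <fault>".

Evaluate each candidate on input in0=1, in1=1, in2=0:
  U0 inverted output: U0=1 [inverted output], U1=1, U2=0, U3=0 → 0 — eliminated
  U1 inverted output: U0=0, U1=0 [inverted output], U2=1, U3=1 → 1 — matches
  U2 stuck-at-0: U0=0, U1=1, U2=0 [stuck-at-0], U3=0 → 0 — eliminated
Only U1 inverted output reproduces the observed 1.

U1 inverted output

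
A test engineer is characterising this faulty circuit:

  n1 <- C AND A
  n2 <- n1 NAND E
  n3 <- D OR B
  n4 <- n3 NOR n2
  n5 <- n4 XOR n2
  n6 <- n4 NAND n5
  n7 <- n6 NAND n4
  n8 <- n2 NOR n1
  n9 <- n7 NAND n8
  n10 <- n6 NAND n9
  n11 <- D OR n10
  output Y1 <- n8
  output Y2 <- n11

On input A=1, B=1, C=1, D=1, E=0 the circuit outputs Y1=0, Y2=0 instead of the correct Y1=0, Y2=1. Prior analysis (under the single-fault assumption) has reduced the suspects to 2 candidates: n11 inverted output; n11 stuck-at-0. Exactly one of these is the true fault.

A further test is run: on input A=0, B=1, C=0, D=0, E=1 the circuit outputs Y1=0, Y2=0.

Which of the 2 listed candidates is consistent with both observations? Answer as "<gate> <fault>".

n11 stuck-at-0

Evaluate each candidate on input A=0, B=1, C=0, D=0, E=1:
  n11 inverted output: n1=0, n2=1, n3=1, n4=0, n5=1, n6=1, n7=1, n8=0, n9=1, n10=0, n11=1 [inverted output] → Y1=0, Y2=1 — eliminated
  n11 stuck-at-0: n1=0, n2=1, n3=1, n4=0, n5=1, n6=1, n7=1, n8=0, n9=1, n10=0, n11=0 [stuck-at-0] → Y1=0, Y2=0 — matches
Only n11 stuck-at-0 reproduces the observed Y1=0, Y2=0.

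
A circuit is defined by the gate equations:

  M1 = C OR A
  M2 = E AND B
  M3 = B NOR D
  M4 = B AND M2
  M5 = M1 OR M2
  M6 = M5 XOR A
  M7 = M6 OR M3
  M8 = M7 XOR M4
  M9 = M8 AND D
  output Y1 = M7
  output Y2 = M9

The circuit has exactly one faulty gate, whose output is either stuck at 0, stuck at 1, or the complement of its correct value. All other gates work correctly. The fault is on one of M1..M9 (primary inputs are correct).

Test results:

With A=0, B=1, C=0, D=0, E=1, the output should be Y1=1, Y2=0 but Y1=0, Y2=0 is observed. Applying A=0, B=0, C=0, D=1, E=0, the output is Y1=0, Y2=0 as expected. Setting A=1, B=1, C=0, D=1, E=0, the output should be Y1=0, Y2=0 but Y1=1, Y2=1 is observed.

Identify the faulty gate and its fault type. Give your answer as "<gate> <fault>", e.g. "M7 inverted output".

Fault-free values for test 1 (A=0, B=1, C=0, D=0, E=1): M1=0, M2=1, M3=0, M4=1, M5=1, M6=1, M7=1, M8=0, M9=0, giving Y1=1, Y2=0. Observed Y1=0, Y2=0.
Test 1: faults giving observed Y1=0, Y2=0 are {M2 stuck-at-0, M2 inverted output, M5 stuck-at-0, M5 inverted output, M6 stuck-at-0, M6 inverted output, M7 stuck-at-0, M7 inverted output}.
Test 2 (A=0, B=0, C=0, D=1, E=0): fault-free M1=0, M2=0, M3=0, M4=0, M5=0, M6=0, M7=0, M8=0, M9=0 → Y1=0, Y2=0; observed Y1=0, Y2=0. Eliminates M2 inverted output, M5 inverted output, M6 inverted output, M7 inverted output.
Test 3 (A=1, B=1, C=0, D=1, E=0): fault-free M1=1, M2=0, M3=0, M4=0, M5=1, M6=0, M7=0, M8=0, M9=0 → Y1=0, Y2=0; observed Y1=1, Y2=1. Eliminates M2 stuck-at-0, M6 stuck-at-0, M7 stuck-at-0.
Only M5 stuck-at-0 is consistent with every test.

M5 stuck-at-0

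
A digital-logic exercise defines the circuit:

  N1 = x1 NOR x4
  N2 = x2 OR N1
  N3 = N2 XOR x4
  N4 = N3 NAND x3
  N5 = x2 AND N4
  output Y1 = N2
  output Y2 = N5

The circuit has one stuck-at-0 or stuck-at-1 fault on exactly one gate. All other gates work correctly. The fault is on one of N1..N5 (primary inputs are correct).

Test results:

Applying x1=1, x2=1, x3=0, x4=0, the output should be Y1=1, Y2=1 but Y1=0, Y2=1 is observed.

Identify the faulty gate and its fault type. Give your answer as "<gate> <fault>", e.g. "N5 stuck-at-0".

Fault-free values for test 1 (x1=1, x2=1, x3=0, x4=0): N1=0, N2=1, N3=1, N4=1, N5=1, giving Y1=1, Y2=1. Observed Y1=0, Y2=1.
Test 1: faults giving observed Y1=0, Y2=1 are {N2 stuck-at-0}.
Only N2 stuck-at-0 is consistent with every test.

N2 stuck-at-0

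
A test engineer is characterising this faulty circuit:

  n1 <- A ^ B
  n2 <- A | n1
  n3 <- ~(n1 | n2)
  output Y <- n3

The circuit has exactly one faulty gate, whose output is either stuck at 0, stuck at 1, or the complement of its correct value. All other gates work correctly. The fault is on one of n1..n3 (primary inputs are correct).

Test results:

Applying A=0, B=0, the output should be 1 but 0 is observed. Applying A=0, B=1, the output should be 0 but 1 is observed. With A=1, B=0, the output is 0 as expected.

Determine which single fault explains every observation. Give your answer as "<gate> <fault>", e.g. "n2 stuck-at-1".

n1 inverted output

Fault-free values for test 1 (A=0, B=0): n1=0, n2=0, n3=1, giving Y=1. Observed 0.
Test 1: faults giving observed 0 are {n1 stuck-at-1, n1 inverted output, n2 stuck-at-1, n2 inverted output, n3 stuck-at-0, n3 inverted output}.
Test 2 (A=0, B=1): fault-free n1=1, n2=1, n3=0 → 0; observed 1. Eliminates n1 stuck-at-1, n2 stuck-at-1, n2 inverted output, n3 stuck-at-0.
Test 3 (A=1, B=0): fault-free n1=1, n2=1, n3=0 → 0; observed 0. Eliminates n3 inverted output.
Only n1 inverted output is consistent with every test.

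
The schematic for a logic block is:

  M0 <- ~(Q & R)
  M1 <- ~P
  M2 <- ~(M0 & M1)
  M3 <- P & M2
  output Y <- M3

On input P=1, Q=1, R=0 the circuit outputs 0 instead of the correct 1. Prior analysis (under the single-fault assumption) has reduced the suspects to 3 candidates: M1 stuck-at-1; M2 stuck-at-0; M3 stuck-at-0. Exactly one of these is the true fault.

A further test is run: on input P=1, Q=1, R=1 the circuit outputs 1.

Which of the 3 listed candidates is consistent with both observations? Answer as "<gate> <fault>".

M1 stuck-at-1

Evaluate each candidate on input P=1, Q=1, R=1:
  M1 stuck-at-1: M0=0, M1=1 [stuck-at-1], M2=1, M3=1 → 1 — matches
  M2 stuck-at-0: M0=0, M1=0, M2=0 [stuck-at-0], M3=0 → 0 — eliminated
  M3 stuck-at-0: M0=0, M1=0, M2=1, M3=0 [stuck-at-0] → 0 — eliminated
Only M1 stuck-at-1 reproduces the observed 1.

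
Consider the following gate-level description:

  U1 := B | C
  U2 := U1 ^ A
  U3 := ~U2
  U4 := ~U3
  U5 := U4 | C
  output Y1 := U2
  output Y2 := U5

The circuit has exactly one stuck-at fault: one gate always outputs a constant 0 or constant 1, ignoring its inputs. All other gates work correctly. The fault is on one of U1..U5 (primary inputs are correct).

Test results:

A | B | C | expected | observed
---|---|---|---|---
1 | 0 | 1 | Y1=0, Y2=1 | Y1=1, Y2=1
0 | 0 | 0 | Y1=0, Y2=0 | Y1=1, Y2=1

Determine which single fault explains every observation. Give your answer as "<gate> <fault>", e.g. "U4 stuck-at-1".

Fault-free values for test 1 (A=1, B=0, C=1): U1=1, U2=0, U3=1, U4=0, U5=1, giving Y1=0, Y2=1. Observed Y1=1, Y2=1.
Test 1: faults giving observed Y1=1, Y2=1 are {U1 stuck-at-0, U2 stuck-at-1}.
Test 2 (A=0, B=0, C=0): fault-free U1=0, U2=0, U3=1, U4=0, U5=0 → Y1=0, Y2=0; observed Y1=1, Y2=1. Eliminates U1 stuck-at-0.
Only U2 stuck-at-1 is consistent with every test.

U2 stuck-at-1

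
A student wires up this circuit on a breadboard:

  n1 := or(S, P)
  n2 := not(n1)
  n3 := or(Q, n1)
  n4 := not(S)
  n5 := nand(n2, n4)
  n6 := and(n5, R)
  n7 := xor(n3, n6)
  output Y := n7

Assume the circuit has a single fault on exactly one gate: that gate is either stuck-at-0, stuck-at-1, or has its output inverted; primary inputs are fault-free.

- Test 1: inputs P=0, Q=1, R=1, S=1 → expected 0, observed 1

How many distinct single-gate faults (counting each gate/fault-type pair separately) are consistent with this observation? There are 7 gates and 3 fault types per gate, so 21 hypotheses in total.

8

Fault-free: n1=1, n2=0, n3=1, n4=0, n5=1, n6=1, n7=0 → 0. Observed 1.
  n1: none of the 3 fault types match ✗
  n2: none of the 3 fault types match ✗
  n3: stuck-at-0, inverted output ✓; others ✗
  n4: none of the 3 fault types match ✗
  n5: stuck-at-0, inverted output ✓; others ✗
  n6: stuck-at-0, inverted output ✓; others ✗
  n7: stuck-at-1, inverted output ✓; others ✗
Consistent faults: {n3 stuck-at-0, n3 inverted output, n5 stuck-at-0, n5 inverted output, n6 stuck-at-0, n6 inverted output, n7 stuck-at-1, n7 inverted output} — 8 in all.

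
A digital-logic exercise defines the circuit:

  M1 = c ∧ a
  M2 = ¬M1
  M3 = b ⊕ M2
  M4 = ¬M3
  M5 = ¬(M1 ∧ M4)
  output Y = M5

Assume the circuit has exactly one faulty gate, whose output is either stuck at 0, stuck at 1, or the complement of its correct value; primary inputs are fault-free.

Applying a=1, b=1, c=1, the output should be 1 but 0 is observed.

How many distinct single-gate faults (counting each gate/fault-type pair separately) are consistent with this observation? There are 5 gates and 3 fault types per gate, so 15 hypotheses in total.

Fault-free: M1=1, M2=0, M3=1, M4=0, M5=1 → 1. Observed 0.
  M1: none of the 3 fault types match ✗
  M2: stuck-at-1, inverted output ✓; others ✗
  M3: stuck-at-0, inverted output ✓; others ✗
  M4: stuck-at-1, inverted output ✓; others ✗
  M5: stuck-at-0, inverted output ✓; others ✗
Consistent faults: {M2 stuck-at-1, M2 inverted output, M3 stuck-at-0, M3 inverted output, M4 stuck-at-1, M4 inverted output, M5 stuck-at-0, M5 inverted output} — 8 in all.

8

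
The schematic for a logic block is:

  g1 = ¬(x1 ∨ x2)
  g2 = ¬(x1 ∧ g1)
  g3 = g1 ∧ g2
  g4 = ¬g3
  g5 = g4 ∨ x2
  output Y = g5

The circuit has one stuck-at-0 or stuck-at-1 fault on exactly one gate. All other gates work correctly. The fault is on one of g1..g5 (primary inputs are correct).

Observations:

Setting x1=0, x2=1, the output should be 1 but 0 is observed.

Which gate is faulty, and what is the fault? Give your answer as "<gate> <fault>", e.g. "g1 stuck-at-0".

g5 stuck-at-0

Fault-free values for test 1 (x1=0, x2=1): g1=0, g2=1, g3=0, g4=1, g5=1, giving Y=1. Observed 0.
Test 1: faults giving observed 0 are {g5 stuck-at-0}.
Only g5 stuck-at-0 is consistent with every test.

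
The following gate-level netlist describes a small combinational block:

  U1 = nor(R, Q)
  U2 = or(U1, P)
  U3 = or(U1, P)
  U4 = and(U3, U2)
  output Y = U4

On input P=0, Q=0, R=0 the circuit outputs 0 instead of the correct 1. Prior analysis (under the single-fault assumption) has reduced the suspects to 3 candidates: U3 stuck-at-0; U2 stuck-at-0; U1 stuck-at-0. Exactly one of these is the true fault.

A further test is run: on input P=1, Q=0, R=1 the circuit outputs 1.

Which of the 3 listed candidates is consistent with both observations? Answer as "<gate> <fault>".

Evaluate each candidate on input P=1, Q=0, R=1:
  U3 stuck-at-0: U1=0, U2=1, U3=0 [stuck-at-0], U4=0 → 0 — eliminated
  U2 stuck-at-0: U1=0, U2=0 [stuck-at-0], U3=1, U4=0 → 0 — eliminated
  U1 stuck-at-0: U1=0 [stuck-at-0], U2=1, U3=1, U4=1 → 1 — matches
Only U1 stuck-at-0 reproduces the observed 1.

U1 stuck-at-0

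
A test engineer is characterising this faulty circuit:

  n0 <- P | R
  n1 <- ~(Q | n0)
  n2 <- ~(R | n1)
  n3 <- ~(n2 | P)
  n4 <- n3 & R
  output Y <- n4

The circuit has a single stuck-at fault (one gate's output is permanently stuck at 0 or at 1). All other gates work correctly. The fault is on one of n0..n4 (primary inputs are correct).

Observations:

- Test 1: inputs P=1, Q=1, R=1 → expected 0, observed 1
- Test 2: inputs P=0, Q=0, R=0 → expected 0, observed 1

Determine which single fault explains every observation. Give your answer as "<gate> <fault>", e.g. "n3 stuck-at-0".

n4 stuck-at-1

Fault-free values for test 1 (P=1, Q=1, R=1): n0=1, n1=0, n2=0, n3=0, n4=0, giving Y=0. Observed 1.
Test 1: faults giving observed 1 are {n3 stuck-at-1, n4 stuck-at-1}.
Test 2 (P=0, Q=0, R=0): fault-free n0=0, n1=1, n2=0, n3=1, n4=0 → 0; observed 1. Eliminates n3 stuck-at-1.
Only n4 stuck-at-1 is consistent with every test.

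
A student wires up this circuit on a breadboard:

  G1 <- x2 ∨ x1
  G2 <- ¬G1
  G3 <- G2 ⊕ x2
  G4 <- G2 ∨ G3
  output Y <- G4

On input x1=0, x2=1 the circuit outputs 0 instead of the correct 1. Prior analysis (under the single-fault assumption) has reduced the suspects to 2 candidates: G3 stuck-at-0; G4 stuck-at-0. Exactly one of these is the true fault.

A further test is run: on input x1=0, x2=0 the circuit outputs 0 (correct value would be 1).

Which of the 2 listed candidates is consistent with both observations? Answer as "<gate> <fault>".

Evaluate each candidate on input x1=0, x2=0:
  G3 stuck-at-0: G1=0, G2=1, G3=0 [stuck-at-0], G4=1 → 1 — eliminated
  G4 stuck-at-0: G1=0, G2=1, G3=1, G4=0 [stuck-at-0] → 0 — matches
Only G4 stuck-at-0 reproduces the observed 0.

G4 stuck-at-0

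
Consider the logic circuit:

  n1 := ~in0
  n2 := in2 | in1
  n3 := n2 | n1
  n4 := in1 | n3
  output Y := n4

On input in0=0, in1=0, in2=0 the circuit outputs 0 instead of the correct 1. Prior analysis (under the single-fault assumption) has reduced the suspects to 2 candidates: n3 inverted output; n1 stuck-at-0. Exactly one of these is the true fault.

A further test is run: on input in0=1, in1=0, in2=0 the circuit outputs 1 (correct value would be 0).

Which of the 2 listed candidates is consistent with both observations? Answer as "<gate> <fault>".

Evaluate each candidate on input in0=1, in1=0, in2=0:
  n3 inverted output: n1=0, n2=0, n3=1 [inverted output], n4=1 → 1 — matches
  n1 stuck-at-0: n1=0 [stuck-at-0], n2=0, n3=0, n4=0 → 0 — eliminated
Only n3 inverted output reproduces the observed 1.

n3 inverted output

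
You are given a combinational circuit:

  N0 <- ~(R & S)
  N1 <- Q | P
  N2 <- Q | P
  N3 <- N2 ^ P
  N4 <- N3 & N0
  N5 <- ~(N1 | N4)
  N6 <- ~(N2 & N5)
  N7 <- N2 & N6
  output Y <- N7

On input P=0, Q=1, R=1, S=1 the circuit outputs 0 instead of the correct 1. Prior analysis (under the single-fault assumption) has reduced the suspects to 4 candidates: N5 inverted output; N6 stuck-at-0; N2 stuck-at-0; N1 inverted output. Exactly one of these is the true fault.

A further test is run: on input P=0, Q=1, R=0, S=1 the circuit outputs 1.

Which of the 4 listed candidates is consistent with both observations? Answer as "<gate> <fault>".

N1 inverted output

Evaluate each candidate on input P=0, Q=1, R=0, S=1:
  N5 inverted output: N0=1, N1=1, N2=1, N3=1, N4=1, N5=1 [inverted output], N6=0, N7=0 → 0 — eliminated
  N6 stuck-at-0: N0=1, N1=1, N2=1, N3=1, N4=1, N5=0, N6=0 [stuck-at-0], N7=0 → 0 — eliminated
  N2 stuck-at-0: N0=1, N1=1, N2=0 [stuck-at-0], N3=0, N4=0, N5=0, N6=1, N7=0 → 0 — eliminated
  N1 inverted output: N0=1, N1=0 [inverted output], N2=1, N3=1, N4=1, N5=0, N6=1, N7=1 → 1 — matches
Only N1 inverted output reproduces the observed 1.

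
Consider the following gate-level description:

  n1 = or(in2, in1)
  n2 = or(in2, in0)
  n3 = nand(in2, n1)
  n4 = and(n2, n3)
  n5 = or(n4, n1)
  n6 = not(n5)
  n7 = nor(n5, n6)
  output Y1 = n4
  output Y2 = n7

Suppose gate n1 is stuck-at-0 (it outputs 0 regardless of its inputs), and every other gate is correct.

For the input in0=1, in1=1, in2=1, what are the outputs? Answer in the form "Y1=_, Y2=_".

Propagate with n1 forced: n1=0 [stuck-at-0], n2=1, n3=1, n4=1, n5=1, n6=0, n7=0.
So the outputs are Y1=1, Y2=0. (Without the fault they would be Y1=0, Y2=0.)

Y1=1, Y2=0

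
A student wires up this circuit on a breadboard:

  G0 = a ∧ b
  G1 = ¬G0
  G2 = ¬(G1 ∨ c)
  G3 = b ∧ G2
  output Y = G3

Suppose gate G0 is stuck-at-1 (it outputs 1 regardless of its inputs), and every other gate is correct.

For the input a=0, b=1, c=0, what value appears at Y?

1

Propagate with G0 forced: G0=1 [stuck-at-1], G1=0, G2=1, G3=1.
So Y = 1. (Without the fault it would be 0.)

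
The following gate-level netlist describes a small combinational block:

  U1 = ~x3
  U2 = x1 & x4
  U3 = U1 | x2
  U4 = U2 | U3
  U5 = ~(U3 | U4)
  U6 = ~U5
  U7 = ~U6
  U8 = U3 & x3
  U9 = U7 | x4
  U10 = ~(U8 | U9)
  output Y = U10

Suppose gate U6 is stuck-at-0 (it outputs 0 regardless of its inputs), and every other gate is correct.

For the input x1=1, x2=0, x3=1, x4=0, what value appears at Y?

Propagate with U6 forced: U1=0, U2=0, U3=0, U4=0, U5=1, U6=0 [stuck-at-0], U7=1, U8=0, U9=1, U10=0.
So Y = 0. (Same as the fault-free value — the fault is masked on this input.)

0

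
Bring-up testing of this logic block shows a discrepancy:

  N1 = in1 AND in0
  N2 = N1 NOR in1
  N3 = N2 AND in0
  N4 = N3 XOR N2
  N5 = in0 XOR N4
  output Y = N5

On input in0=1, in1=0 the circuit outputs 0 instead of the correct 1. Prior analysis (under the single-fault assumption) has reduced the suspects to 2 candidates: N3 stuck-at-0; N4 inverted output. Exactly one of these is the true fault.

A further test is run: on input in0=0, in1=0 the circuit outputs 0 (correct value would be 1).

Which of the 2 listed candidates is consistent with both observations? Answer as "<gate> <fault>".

N4 inverted output

Evaluate each candidate on input in0=0, in1=0:
  N3 stuck-at-0: N1=0, N2=1, N3=0 [stuck-at-0], N4=1, N5=1 → 1 — eliminated
  N4 inverted output: N1=0, N2=1, N3=0, N4=0 [inverted output], N5=0 → 0 — matches
Only N4 inverted output reproduces the observed 0.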